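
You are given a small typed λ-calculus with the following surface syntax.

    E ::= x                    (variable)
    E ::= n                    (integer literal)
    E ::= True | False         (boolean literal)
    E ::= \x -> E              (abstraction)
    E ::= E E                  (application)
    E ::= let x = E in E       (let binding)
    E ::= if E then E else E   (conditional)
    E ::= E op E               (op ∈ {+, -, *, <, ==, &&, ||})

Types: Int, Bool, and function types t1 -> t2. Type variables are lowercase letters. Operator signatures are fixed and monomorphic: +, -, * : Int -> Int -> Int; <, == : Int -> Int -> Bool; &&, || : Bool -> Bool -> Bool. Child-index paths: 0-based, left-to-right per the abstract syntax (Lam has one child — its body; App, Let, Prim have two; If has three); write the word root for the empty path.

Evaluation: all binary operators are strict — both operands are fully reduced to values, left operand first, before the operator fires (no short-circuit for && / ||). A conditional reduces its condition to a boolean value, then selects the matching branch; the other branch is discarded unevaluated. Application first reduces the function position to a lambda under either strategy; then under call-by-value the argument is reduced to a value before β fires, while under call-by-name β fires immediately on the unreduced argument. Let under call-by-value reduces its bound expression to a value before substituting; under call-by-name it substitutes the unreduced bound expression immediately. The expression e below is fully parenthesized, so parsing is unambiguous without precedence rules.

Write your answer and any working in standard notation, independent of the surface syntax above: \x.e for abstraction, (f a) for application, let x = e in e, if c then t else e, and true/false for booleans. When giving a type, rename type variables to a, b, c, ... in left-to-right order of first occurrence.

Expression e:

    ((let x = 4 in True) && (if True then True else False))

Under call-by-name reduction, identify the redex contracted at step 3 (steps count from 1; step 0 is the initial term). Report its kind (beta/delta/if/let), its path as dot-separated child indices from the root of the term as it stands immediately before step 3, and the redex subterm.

Answer: delta at root : (true && true)

Derivation:
step 0: ((let x = 4 in true) && (if true then true else false))
step 1: [let@0] (true && (if true then true else false))
step 2: [if@1] (true && true)
step 3: [delta@root] true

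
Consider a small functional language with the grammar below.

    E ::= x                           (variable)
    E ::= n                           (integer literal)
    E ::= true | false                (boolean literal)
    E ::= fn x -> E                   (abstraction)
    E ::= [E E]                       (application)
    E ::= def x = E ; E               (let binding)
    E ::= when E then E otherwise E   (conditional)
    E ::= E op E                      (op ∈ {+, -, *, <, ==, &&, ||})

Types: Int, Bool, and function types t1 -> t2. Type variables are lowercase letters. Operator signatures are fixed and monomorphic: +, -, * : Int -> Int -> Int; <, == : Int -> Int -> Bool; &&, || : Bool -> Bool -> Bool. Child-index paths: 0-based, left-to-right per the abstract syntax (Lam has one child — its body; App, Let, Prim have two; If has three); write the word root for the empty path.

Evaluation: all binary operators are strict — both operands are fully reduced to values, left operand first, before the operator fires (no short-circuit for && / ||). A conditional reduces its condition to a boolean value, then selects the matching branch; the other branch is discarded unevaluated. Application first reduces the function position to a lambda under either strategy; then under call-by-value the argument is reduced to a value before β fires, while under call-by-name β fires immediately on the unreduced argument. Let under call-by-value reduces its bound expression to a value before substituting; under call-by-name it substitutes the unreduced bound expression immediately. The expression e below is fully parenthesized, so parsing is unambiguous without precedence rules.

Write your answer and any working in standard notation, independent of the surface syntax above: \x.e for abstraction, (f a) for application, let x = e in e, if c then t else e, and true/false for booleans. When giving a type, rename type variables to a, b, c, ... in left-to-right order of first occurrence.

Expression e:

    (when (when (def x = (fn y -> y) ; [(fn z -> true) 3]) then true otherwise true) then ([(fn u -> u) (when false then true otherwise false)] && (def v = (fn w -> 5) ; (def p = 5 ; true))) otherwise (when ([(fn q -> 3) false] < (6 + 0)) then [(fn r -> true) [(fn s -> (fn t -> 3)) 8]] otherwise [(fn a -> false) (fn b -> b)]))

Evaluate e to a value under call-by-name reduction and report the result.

Trace:
step 0: (if (if (let x = (\y.y) in ((\z.true) 3)) then true else true) then (((\u.u) (if false then true else false)) && (let v = (\w.5) in (let p = 5 in true))) else (if (((\q.3) false) < (6 + 0)) then ((\r.true) ((\s.(\t.3)) 8)) else ((\a.false) (\b.b))))
step 1: [let@0.0] (if (if ((\z.true) 3) then true else true) then (((\u.u) (if false then true else false)) && (let v = (\w.5) in (let p = 5 in true))) else (if (((\q.3) false) < (6 + 0)) then ((\r.true) ((\s.(\t.3)) 8)) else ((\a.false) (\b.b))))
step 2: [beta@0.0] (if (if true then true else true) then (((\u.u) (if false then true else false)) && (let v = (\w.5) in (let p = 5 in true))) else (if (((\q.3) false) < (6 + 0)) then ((\r.true) ((\s.(\t.3)) 8)) else ((\a.false) (\b.b))))
step 3: [if@0] (if true then (((\u.u) (if false then true else false)) && (let v = (\w.5) in (let p = 5 in true))) else (if (((\q.3) false) < (6 + 0)) then ((\r.true) ((\s.(\t.3)) 8)) else ((\a.false) (\b.b))))
step 4: [if@root] (((\u.u) (if false then true else false)) && (let v = (\w.5) in (let p = 5 in true)))
step 5: [beta@0] ((if false then true else false) && (let v = (\w.5) in (let p = 5 in true)))
step 6: [if@0] (false && (let v = (\w.5) in (let p = 5 in true)))
step 7: [let@1] (false && (let p = 5 in true))
step 8: [let@1] (false && true)
step 9: [delta@root] false

Answer: false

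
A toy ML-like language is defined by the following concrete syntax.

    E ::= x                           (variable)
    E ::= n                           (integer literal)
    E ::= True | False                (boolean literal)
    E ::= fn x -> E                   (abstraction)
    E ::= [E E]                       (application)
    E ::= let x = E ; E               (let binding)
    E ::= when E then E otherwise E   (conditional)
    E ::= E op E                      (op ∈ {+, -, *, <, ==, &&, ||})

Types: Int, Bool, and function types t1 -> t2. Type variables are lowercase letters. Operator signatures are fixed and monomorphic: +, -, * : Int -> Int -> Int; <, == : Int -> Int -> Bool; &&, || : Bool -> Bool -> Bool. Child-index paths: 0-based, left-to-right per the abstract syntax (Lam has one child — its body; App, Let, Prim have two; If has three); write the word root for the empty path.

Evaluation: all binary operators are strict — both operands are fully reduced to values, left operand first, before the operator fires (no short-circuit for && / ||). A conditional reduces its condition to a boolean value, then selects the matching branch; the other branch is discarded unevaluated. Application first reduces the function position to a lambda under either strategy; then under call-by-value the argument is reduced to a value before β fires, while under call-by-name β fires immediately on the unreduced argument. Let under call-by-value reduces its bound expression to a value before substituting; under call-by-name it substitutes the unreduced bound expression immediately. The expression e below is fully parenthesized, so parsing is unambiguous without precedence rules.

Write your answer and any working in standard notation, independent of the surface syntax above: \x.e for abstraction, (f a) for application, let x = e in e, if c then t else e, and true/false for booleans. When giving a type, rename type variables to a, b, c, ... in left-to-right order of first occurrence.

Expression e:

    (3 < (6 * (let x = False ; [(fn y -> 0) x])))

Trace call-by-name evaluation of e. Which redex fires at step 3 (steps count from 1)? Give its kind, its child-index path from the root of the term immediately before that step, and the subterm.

Trace:
step 0: (3 < (6 * (let x = false in ((\y.0) x))))
step 1: [let@1.1] (3 < (6 * ((\y.0) false)))
step 2: [beta@1.1] (3 < (6 * 0))
step 3: [delta@1] (3 < 0)

Answer: delta at 1 : (6 * 0)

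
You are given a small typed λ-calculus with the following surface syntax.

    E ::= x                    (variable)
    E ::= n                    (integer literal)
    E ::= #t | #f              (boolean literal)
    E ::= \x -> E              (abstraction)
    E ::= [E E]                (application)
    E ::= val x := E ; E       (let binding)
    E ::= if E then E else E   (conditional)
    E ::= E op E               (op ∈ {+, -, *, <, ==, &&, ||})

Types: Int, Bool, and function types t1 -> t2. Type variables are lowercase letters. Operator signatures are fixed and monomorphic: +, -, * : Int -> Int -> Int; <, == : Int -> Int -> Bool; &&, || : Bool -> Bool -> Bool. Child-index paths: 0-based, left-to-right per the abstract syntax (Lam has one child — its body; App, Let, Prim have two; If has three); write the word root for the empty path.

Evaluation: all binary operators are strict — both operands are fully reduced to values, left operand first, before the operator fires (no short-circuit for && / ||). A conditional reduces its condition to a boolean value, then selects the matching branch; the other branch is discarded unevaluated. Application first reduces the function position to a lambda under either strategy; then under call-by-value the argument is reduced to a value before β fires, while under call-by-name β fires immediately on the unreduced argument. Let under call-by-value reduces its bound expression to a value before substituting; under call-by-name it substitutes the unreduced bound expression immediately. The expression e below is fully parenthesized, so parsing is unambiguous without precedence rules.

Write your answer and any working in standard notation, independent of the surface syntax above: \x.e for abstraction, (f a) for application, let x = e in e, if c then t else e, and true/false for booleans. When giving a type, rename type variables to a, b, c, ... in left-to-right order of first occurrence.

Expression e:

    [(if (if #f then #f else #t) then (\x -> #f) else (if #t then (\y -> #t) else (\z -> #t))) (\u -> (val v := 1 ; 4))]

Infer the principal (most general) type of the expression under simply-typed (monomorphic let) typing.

Answer: Bool

Trace:
  unify Bool ~ Bool
  unify Bool ~ Bool
  unify Bool ~ Bool
\x._ : a -> Bool
  unify Bool ~ Bool
\y._ : b -> Bool
\z._ : c -> Bool
  unify b -> Bool ~ c -> Bool
  unify b ~ c
  unify Bool ~ Bool
  unify a -> Bool ~ c -> Bool
  unify a ~ c
  unify Bool ~ Bool
let v : Int
\u._ : d -> Int
  unify c -> Bool ~ (d -> Int) -> e
  unify c ~ d -> Int
  unify Bool ~ e
_ _ : Bool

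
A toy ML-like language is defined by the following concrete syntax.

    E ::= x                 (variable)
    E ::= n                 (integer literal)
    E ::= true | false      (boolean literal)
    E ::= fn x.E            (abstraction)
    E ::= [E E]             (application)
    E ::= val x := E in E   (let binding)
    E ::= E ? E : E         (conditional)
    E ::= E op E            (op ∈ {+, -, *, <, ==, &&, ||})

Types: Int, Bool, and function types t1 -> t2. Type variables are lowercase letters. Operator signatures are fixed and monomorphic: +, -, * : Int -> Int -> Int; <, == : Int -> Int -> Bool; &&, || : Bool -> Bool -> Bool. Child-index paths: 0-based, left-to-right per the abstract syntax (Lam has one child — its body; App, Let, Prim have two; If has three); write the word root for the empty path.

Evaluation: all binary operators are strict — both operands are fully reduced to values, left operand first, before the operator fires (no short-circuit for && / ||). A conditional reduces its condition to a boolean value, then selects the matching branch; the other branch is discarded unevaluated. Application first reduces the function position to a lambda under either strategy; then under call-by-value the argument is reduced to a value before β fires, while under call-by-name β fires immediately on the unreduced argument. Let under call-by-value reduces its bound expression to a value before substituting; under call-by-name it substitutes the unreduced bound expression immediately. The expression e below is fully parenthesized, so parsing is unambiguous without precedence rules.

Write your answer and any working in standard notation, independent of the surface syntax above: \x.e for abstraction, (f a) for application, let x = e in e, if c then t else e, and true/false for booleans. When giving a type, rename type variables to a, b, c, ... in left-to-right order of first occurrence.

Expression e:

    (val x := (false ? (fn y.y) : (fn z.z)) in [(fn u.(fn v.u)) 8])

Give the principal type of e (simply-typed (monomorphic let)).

Answer: a -> Int

Trace:
  unify Bool ~ Bool
y : a
\y._ : a -> a
z : b
\z._ : b -> b
  unify a -> a ~ b -> b
  unify a ~ b
  unify b ~ b
let x : b -> b
u : c
\v._ : d -> c
\u._ : c -> d -> c
  unify c -> d -> c ~ Int -> e
  unify c ~ Int
  unify d -> Int ~ e
_ _ : d -> Int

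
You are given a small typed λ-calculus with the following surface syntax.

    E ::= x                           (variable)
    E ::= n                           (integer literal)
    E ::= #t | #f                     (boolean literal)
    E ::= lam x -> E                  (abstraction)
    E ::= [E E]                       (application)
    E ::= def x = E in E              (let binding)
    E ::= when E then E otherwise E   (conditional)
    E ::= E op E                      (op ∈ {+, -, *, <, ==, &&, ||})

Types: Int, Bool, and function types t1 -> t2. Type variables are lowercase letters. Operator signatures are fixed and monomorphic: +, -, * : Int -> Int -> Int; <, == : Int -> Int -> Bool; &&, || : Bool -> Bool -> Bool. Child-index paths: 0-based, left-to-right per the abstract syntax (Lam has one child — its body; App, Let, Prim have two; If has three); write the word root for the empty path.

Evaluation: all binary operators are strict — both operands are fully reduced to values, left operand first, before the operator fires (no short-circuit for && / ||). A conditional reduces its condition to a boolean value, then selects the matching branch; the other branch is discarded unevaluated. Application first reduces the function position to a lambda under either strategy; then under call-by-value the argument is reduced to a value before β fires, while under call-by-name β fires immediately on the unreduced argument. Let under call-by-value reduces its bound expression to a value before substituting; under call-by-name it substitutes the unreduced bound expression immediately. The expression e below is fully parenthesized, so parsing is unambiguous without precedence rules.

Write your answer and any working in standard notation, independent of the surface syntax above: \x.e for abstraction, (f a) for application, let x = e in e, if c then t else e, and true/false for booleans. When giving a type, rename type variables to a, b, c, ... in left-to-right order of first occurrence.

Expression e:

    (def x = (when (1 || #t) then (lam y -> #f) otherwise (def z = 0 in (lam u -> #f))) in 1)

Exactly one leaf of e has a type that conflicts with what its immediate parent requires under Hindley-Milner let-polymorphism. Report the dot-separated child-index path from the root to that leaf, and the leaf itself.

Answer: 0.0.0 : 1

Trace:
  unify Int ~ Bool
  FAIL: mismatch Int ~ Bool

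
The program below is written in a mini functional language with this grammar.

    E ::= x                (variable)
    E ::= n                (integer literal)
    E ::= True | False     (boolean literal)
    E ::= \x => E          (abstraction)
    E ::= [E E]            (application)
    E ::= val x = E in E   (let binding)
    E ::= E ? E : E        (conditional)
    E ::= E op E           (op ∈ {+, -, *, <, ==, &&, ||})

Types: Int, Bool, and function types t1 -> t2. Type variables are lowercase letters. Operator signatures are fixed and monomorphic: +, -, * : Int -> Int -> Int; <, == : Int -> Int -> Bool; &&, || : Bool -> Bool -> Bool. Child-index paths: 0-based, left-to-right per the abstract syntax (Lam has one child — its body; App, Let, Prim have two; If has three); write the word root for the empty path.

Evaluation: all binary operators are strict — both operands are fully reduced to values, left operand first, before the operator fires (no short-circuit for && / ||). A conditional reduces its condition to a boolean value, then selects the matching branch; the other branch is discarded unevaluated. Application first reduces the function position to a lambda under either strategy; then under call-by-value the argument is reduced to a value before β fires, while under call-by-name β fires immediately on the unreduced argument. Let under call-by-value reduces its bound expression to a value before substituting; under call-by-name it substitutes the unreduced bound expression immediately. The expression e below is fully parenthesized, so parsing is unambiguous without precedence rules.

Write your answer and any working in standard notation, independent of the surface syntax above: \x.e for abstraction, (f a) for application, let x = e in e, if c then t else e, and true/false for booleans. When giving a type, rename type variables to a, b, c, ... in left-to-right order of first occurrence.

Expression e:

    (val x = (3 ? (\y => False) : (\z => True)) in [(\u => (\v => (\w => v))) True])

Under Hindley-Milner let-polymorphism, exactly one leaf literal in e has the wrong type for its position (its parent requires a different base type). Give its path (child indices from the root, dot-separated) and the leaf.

Derivation:
  unify Int ~ Bool
  FAIL: mismatch Int ~ Bool

Answer: 0.0 : 3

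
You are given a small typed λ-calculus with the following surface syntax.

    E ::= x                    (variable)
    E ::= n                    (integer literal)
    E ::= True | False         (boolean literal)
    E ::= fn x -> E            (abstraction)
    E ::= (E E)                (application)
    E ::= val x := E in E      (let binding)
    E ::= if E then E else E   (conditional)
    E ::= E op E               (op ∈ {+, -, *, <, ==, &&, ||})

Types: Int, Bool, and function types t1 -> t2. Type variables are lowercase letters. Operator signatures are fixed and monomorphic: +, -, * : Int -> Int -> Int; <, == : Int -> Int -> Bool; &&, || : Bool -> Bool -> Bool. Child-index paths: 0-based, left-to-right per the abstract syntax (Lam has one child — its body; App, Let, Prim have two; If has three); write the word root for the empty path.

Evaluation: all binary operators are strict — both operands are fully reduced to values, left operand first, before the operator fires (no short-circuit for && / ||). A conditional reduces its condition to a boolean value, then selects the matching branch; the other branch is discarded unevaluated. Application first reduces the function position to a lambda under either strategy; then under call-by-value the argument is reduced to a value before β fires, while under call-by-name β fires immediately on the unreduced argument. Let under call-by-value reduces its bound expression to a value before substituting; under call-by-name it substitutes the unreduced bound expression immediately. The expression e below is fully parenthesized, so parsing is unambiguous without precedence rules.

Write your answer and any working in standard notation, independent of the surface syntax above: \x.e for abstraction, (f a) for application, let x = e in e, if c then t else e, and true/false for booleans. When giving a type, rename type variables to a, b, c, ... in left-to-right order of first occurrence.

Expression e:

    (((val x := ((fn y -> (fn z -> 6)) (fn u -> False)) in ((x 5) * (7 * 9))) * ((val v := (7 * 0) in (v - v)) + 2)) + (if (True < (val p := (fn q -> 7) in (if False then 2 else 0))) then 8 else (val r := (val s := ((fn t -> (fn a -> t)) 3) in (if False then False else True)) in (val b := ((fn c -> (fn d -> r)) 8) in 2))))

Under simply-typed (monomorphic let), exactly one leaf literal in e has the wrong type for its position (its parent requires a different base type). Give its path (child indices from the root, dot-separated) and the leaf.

Answer: 1.0.0 : true

Derivation:
\z._ : b -> Int
\y._ : a -> b -> Int
\u._ : c -> Bool
  unify a -> b -> Int ~ (c -> Bool) -> d
  unify a ~ c -> Bool
  unify b -> Int ~ d
_ _ : b -> Int
let x : b -> Int
x : b -> Int
  unify b -> Int ~ Int -> e
  unify b ~ Int
  unify Int ~ e
_ _ : Int
  unify Int ~ Int
  unify Int ~ Int
  unify Int ~ Int
  unify Int ~ Int
  unify Int ~ Int
  unify Int ~ Int
  unify Int ~ Int
let v : Int
v : Int
  unify Int ~ Int
v : Int
  unify Int ~ Int
  unify Int ~ Int
  unify Int ~ Int
  unify Int ~ Int
  unify Int ~ Int
  unify Bool ~ Int
  FAIL: mismatch Bool ~ Int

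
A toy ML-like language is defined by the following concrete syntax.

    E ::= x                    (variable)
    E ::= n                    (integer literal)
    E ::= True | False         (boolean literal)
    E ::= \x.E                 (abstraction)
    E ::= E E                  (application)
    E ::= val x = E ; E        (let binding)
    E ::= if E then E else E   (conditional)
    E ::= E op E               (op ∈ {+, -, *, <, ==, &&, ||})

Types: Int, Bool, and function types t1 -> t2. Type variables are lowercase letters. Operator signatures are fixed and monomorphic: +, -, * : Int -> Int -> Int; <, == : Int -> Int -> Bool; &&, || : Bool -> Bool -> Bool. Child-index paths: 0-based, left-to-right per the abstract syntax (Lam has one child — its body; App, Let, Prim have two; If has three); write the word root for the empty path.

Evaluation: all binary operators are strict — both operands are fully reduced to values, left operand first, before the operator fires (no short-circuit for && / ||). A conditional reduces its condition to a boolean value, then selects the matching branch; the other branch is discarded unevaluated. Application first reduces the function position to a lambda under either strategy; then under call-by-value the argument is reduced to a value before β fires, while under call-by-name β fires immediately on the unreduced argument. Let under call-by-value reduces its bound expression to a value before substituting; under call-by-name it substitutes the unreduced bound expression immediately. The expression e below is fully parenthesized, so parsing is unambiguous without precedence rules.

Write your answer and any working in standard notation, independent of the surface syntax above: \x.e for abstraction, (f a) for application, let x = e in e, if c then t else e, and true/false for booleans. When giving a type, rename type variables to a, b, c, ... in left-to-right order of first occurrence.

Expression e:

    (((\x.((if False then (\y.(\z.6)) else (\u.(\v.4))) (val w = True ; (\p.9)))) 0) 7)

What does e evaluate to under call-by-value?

Trace:
step 0: (((\x.((if false then (\y.(\z.6)) else (\u.(\v.4))) (let w = true in (\p.9)))) 0) 7)
step 1: [beta@0] (((if false then (\y.(\z.6)) else (\u.(\v.4))) (let w = true in (\p.9))) 7)
step 2: [if@0.0] (((\u.(\v.4)) (let w = true in (\p.9))) 7)
step 3: [let@0.1] (((\u.(\v.4)) (\p.9)) 7)
step 4: [beta@0] ((\v.4) 7)
step 5: [beta@root] 4

Answer: 4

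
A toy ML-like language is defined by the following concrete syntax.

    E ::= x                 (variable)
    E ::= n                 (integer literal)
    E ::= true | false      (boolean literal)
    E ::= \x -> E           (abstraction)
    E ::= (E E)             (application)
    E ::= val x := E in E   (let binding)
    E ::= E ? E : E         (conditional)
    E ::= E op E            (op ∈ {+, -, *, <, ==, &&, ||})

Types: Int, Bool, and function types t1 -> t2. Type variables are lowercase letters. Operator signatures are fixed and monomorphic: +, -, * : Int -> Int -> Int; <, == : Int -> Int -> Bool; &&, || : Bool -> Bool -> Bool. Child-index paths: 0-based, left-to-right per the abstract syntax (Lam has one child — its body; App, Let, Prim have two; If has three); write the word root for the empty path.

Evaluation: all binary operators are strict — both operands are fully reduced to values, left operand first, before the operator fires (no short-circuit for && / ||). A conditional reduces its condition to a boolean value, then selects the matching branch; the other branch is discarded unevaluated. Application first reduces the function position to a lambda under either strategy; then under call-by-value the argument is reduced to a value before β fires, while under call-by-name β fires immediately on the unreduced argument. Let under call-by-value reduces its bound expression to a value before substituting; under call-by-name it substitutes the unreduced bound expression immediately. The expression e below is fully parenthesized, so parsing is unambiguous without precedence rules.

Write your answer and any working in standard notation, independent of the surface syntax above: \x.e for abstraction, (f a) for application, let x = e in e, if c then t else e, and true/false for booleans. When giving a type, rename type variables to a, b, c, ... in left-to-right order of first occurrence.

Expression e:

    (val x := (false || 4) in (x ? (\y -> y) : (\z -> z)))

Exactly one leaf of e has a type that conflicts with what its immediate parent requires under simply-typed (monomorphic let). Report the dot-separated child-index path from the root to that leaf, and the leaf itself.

Answer: 0.1 : 4

Trace:
  unify Bool ~ Bool
  unify Int ~ Bool
  FAIL: mismatch Int ~ Bool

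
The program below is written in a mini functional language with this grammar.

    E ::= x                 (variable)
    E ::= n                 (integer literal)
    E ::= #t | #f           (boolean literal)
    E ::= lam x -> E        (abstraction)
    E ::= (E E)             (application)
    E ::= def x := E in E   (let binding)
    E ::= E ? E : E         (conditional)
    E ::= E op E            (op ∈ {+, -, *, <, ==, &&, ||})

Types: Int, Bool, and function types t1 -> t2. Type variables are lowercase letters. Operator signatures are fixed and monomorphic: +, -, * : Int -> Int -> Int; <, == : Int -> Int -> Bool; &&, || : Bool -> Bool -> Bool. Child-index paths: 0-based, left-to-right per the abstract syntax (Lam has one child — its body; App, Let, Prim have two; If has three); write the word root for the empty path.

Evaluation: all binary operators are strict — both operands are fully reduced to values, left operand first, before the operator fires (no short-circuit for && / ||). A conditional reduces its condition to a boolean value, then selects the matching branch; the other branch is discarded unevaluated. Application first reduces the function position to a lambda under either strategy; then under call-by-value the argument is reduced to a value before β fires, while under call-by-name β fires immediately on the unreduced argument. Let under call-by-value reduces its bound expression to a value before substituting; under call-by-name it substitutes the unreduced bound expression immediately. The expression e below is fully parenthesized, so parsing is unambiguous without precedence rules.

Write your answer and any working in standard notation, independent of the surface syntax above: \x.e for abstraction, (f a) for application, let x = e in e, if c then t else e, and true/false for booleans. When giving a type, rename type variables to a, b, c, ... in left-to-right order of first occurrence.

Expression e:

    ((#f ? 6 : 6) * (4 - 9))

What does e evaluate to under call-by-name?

Answer: -30

Working:
step 0: ((if false then 6 else 6) * (4 - 9))
step 1: [if@0] (6 * (4 - 9))
step 2: [delta@1] (6 * -5)
step 3: [delta@root] -30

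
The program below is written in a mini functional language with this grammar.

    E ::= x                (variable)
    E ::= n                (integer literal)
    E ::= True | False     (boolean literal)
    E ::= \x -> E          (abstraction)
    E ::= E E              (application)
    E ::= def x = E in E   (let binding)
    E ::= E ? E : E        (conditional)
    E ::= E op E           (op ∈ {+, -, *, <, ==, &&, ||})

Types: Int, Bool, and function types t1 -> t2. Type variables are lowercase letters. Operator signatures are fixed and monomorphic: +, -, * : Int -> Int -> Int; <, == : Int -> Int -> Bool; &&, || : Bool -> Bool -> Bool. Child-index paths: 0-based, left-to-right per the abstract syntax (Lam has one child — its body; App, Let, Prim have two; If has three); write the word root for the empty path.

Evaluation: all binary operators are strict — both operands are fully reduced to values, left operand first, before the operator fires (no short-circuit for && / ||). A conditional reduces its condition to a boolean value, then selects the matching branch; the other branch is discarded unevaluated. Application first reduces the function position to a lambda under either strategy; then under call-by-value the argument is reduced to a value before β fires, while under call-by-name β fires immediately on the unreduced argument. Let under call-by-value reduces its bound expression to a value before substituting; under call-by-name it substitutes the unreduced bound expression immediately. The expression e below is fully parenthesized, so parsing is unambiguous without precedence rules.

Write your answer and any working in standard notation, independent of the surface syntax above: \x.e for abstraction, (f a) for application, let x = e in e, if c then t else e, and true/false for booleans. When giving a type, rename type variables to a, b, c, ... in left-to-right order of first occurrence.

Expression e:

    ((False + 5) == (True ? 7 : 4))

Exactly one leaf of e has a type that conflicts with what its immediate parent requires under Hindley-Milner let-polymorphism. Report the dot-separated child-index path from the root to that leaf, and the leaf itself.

Derivation:
  unify Bool ~ Int
  FAIL: mismatch Bool ~ Int

Answer: 0.0 : false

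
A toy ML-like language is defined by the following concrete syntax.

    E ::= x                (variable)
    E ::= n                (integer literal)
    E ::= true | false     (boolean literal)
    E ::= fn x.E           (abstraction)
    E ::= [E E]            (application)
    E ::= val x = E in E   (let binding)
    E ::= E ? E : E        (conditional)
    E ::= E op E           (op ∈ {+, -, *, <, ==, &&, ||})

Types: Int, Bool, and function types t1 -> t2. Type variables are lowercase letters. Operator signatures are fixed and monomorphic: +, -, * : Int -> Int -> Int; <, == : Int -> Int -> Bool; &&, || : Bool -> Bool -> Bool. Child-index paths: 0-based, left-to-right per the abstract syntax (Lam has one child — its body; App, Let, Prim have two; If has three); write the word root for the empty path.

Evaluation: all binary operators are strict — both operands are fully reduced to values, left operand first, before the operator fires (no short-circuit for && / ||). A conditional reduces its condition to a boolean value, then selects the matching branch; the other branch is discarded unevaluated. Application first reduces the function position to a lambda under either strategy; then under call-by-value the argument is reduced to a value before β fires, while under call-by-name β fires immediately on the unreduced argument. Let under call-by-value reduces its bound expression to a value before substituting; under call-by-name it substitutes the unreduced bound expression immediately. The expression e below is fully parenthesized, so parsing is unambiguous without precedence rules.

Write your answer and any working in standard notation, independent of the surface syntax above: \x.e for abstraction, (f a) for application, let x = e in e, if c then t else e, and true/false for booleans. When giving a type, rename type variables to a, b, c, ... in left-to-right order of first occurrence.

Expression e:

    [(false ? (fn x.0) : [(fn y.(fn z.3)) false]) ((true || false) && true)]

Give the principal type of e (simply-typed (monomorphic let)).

Answer: Int

Derivation:
  unify Bool ~ Bool
\x._ : a -> Int
\z._ : c -> Int
\y._ : b -> c -> Int
  unify b -> c -> Int ~ Bool -> d
  unify b ~ Bool
  unify c -> Int ~ d
_ _ : c -> Int
  unify a -> Int ~ c -> Int
  unify a ~ c
  unify Int ~ Int
  unify Bool ~ Bool
  unify Bool ~ Bool
  unify Bool ~ Bool
  unify Bool ~ Bool
  unify c -> Int ~ Bool -> e
  unify c ~ Bool
  unify Int ~ e
_ _ : Int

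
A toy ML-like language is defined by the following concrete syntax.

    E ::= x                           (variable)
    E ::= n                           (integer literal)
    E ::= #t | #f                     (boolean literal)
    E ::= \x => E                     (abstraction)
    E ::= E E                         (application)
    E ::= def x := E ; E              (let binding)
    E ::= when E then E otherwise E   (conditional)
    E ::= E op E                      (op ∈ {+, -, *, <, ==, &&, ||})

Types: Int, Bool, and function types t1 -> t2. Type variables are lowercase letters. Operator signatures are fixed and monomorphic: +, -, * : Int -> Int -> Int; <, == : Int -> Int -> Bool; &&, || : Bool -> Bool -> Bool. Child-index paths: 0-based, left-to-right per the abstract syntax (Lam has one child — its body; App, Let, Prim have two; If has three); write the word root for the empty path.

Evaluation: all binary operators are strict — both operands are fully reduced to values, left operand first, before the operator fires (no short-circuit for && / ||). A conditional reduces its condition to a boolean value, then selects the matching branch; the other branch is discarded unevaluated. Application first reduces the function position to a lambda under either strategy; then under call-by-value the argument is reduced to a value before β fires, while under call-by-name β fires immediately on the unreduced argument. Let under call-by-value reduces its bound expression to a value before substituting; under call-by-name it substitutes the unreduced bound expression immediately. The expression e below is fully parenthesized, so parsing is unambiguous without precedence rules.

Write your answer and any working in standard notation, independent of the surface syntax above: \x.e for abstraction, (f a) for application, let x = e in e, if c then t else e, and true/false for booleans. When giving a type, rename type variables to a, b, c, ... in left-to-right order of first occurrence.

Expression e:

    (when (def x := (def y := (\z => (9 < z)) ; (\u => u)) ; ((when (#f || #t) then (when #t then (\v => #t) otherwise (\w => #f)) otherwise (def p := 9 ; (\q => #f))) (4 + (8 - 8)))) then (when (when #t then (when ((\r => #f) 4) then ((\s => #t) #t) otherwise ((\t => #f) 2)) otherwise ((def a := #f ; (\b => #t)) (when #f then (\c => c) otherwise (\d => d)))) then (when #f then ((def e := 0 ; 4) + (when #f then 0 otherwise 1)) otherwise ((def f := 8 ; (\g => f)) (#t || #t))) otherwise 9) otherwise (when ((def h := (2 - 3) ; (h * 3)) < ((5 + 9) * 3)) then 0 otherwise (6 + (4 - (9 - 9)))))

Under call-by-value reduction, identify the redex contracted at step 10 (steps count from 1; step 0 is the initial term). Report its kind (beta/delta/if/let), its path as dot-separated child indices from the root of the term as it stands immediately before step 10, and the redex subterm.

Trace:
step 0: (if (let x = (let y = (\z.(9 < z)) in (\u.u)) in ((if (false || true) then (if true then (\v.true) else (\w.false)) else (let p = 9 in (\q.false))) (4 + (8 - 8)))) then (if (if true then (if ((\r.false) 4) then ((\s.true) true) else ((\t.false) 2)) else ((let a = false in (\b.true)) (if false then (\c.c) else (\d.d)))) then (if false then ((let e = 0 in 4) + (if false then 0 else 1)) else ((let f = 8 in (\g.f)) (true || true))) else 9) else (if ((let h = (2 - 3) in (h * 3)) < ((5 + 9) * 3)) then 0 else (6 + (4 - (9 - 9)))))
step 1: [let@0.0] (if (let x = (\u.u) in ((if (false || true) then (if true then (\v.true) else (\w.false)) else (let p = 9 in (\q.false))) (4 + (8 - 8)))) then (if (if true then (if ((\r.false) 4) then ((\s.true) true) else ((\t.false) 2)) else ((let a = false in (\b.true)) (if false then (\c.c) else (\d.d)))) then (if false then ((let e = 0 in 4) + (if false then 0 else 1)) else ((let f = 8 in (\g.f)) (true || true))) else 9) else (if ((let h = (2 - 3) in (h * 3)) < ((5 + 9) * 3)) then 0 else (6 + (4 - (9 - 9)))))
step 2: [let@0] (if ((if (false || true) then (if true then (\v.true) else (\w.false)) else (let p = 9 in (\q.false))) (4 + (8 - 8))) then (if (if true then (if ((\r.false) 4) then ((\s.true) true) else ((\t.false) 2)) else ((let a = false in (\b.true)) (if false then (\c.c) else (\d.d)))) then (if false then ((let e = 0 in 4) + (if false then 0 else 1)) else ((let f = 8 in (\g.f)) (true || true))) else 9) else (if ((let h = (2 - 3) in (h * 3)) < ((5 + 9) * 3)) then 0 else (6 + (4 - (9 - 9)))))
step 3: [delta@0.0.0] (if ((if true then (if true then (\v.true) else (\w.false)) else (let p = 9 in (\q.false))) (4 + (8 - 8))) then (if (if true then (if ((\r.false) 4) then ((\s.true) true) else ((\t.false) 2)) else ((let a = false in (\b.true)) (if false then (\c.c) else (\d.d)))) then (if false then ((let e = 0 in 4) + (if false then 0 else 1)) else ((let f = 8 in (\g.f)) (true || true))) else 9) else (if ((let h = (2 - 3) in (h * 3)) < ((5 + 9) * 3)) then 0 else (6 + (4 - (9 - 9)))))
step 4: [if@0.0] (if ((if true then (\v.true) else (\w.false)) (4 + (8 - 8))) then (if (if true then (if ((\r.false) 4) then ((\s.true) true) else ((\t.false) 2)) else ((let a = false in (\b.true)) (if false then (\c.c) else (\d.d)))) then (if false then ((let e = 0 in 4) + (if false then 0 else 1)) else ((let f = 8 in (\g.f)) (true || true))) else 9) else (if ((let h = (2 - 3) in (h * 3)) < ((5 + 9) * 3)) then 0 else (6 + (4 - (9 - 9)))))
step 5: [if@0.0] (if ((\v.true) (4 + (8 - 8))) then (if (if true then (if ((\r.false) 4) then ((\s.true) true) else ((\t.false) 2)) else ((let a = false in (\b.true)) (if false then (\c.c) else (\d.d)))) then (if false then ((let e = 0 in 4) + (if false then 0 else 1)) else ((let f = 8 in (\g.f)) (true || true))) else 9) else (if ((let h = (2 - 3) in (h * 3)) < ((5 + 9) * 3)) then 0 else (6 + (4 - (9 - 9)))))
step 6: [delta@0.1.1] (if ((\v.true) (4 + 0)) then (if (if true then (if ((\r.false) 4) then ((\s.true) true) else ((\t.false) 2)) else ((let a = false in (\b.true)) (if false then (\c.c) else (\d.d)))) then (if false then ((let e = 0 in 4) + (if false then 0 else 1)) else ((let f = 8 in (\g.f)) (true || true))) else 9) else (if ((let h = (2 - 3) in (h * 3)) < ((5 + 9) * 3)) then 0 else (6 + (4 - (9 - 9)))))
step 7: [delta@0.1] (if ((\v.true) 4) then (if (if true then (if ((\r.false) 4) then ((\s.true) true) else ((\t.false) 2)) else ((let a = false in (\b.true)) (if false then (\c.c) else (\d.d)))) then (if false then ((let e = 0 in 4) + (if false then 0 else 1)) else ((let f = 8 in (\g.f)) (true || true))) else 9) else (if ((let h = (2 - 3) in (h * 3)) < ((5 + 9) * 3)) then 0 else (6 + (4 - (9 - 9)))))
step 8: [beta@0] (if true then (if (if true then (if ((\r.false) 4) then ((\s.true) true) else ((\t.false) 2)) else ((let a = false in (\b.true)) (if false then (\c.c) else (\d.d)))) then (if false then ((let e = 0 in 4) + (if false then 0 else 1)) else ((let f = 8 in (\g.f)) (true || true))) else 9) else (if ((let h = (2 - 3) in (h * 3)) < ((5 + 9) * 3)) then 0 else (6 + (4 - (9 - 9)))))
step 9: [if@root] (if (if true then (if ((\r.false) 4) then ((\s.true) true) else ((\t.false) 2)) else ((let a = false in (\b.true)) (if false then (\c.c) else (\d.d)))) then (if false then ((let e = 0 in 4) + (if false then 0 else 1)) else ((let f = 8 in (\g.f)) (true || true))) else 9)
step 10: [if@0] (if (if ((\r.false) 4) then ((\s.true) true) else ((\t.false) 2)) then (if false then ((let e = 0 in 4) + (if false then 0 else 1)) else ((let f = 8 in (\g.f)) (true || true))) else 9)

Answer: if at 0 : (if true then (if ((\r.false) 4) then ((\s.true) true) else ((\t.false) 2)) else ((let a = false in (\b.true)) (if false then (\c.c) else (\d.d))))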